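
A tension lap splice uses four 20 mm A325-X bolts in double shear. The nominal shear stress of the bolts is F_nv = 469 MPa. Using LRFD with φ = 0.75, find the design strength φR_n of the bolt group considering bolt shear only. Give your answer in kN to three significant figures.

A_b = π × 20² / 4 = 314.2 mm².
R_n = F_nv · A_b · n · n_s = 469 × 314.2 × 4 × 2 / 1000 = 1179 kN.
Design strength φR_n = 0.75 × 1179 = 884 kN.

884 kN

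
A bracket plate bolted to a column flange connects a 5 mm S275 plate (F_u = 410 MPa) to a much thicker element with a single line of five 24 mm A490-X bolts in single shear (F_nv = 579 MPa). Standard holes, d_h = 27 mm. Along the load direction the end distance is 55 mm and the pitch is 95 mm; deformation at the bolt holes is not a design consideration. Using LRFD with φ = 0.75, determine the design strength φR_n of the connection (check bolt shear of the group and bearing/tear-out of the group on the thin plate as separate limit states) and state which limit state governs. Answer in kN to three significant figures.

539 kN (bearing governs)

Bolt shear: A_b = π·24²/4 = 452.4 mm²; R_n = 579 × 452.4 × 5 × 1 / 1000 = 1310 kN → 0.75 × 1310 = 982 kN.
Bearing (1.5 l_c t F_u ≤ 3.0 d t F_u): upper limit = 3.0·24·5·410 / 1000 = 147.6 kN.
  Edge l_c = 55 − 27/2 = 41.5 → r_n = 127.6 kN; interior l_c = 95 − 27 = 68 → r_n = 147.6 kN.
  R_n,bearing = 1·127.6 + 4·147.6 = 718 kN → 0.75 × 718 = 539 kN.
Bearing governs: 539 kN.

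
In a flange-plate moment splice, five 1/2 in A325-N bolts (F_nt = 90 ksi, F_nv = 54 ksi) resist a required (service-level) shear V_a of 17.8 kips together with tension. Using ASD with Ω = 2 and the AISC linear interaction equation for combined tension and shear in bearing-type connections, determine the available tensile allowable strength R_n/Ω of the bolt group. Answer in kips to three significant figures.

A_b = π·0.5²/4 = 0.1963 in²; f_rv = 17.8 / (5 × 0.1963) = 18.13 ksi.
F'_nt = 1.3 F_nt − (Ω F_nt / F_nv) f_rv = 1.3·90 − (2·90/54)·18.13 = 56.56 ksi, capped at F_nt → F'_nt = 56.56 ksi.
R_n = F'_nt · A_b · n = 56.56 × 0.1963 × 5 = 55.53 kips.
Allowable strength R_n/Ω = 55.53 / 2 = 27.8 kips.

27.8 kips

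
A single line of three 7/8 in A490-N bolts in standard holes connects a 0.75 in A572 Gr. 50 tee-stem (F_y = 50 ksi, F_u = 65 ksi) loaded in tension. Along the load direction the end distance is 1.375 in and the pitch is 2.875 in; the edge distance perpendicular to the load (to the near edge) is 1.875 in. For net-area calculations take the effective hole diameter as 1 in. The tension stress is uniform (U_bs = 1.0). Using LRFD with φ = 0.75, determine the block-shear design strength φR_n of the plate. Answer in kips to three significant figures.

Shear plane L_v = 1.375 + 2·2.875 = 7.125 in; A_gv = 7.125 × 0.75 = 5.344 in².
A_nv = (7.125 − 2.5·1) × 0.75 = 3.469 in².
A_nt = (1.875 − 0.5·1) × 0.75 = 1.031 in².
0.6 F_u A_nv = 135.3 kips; 0.6 F_y A_gv = 160.3 kips → shear rupture governs the shear term.
R_n = 135.3 + 1.0 × 65 × 1.031 = 202.3 kips.
Design strength φR_n = 0.75 × 202.3 = 152 kips.

152 kips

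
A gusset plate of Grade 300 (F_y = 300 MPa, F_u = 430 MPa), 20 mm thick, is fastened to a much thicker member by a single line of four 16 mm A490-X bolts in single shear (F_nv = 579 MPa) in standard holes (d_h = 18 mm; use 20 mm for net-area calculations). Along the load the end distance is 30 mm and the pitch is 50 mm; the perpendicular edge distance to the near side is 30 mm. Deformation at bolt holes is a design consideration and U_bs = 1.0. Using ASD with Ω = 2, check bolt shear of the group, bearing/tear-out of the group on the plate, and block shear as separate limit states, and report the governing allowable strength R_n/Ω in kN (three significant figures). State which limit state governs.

233 kN (bolt shear governs)

Bolt shear: A_b = π·16²/4 = 201.1 mm²; R_n = 579 × 201.1 × 4 × 1 / 1000 = 465.7 kN → 465.7 / 2 = 233 kN.
Bearing: edge l_c = 21, r_n = 216.7 kN; interior l_c = 32, r_n = 330.2 kN; R_n = 216.7 + 3·330.2 = 1207 kN → 604 kN.
Block shear: A_gv = 3600, A_nv = 2200, A_nt = 400 mm²; R_n = min(0.6F_uA_nv, 0.6F_yA_gv) + U_bs·F_u·A_nt = 739.6 kN → 370 kN.
Bolt shear governs: 233 kN.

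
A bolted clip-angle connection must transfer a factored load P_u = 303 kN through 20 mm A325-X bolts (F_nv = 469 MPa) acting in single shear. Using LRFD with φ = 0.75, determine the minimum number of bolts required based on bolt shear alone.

3 bolts

A_b = π·20²/4 = 314.2 mm².
Per-bolt design strength φR_n = 0.75 × 469 × 314.2 × 1 / 1000 = 110.5 kN.
n ≥ 303 / 110.5 = 2.742 → use 3 bolts.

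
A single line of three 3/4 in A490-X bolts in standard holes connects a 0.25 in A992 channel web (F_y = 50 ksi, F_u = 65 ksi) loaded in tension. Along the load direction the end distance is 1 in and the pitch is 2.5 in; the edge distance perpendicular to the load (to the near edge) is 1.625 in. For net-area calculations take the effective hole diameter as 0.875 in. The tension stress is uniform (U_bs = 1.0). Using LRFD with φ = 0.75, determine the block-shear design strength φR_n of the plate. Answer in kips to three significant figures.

Shear plane L_v = 1 + 2·2.5 = 6 in; A_gv = 6 × 0.25 = 1.5 in².
A_nv = (6 − 2.5·0.875) × 0.25 = 0.9531 in².
A_nt = (1.625 − 0.5·0.875) × 0.25 = 0.2969 in².
0.6 F_u A_nv = 37.17 kips; 0.6 F_y A_gv = 45 kips → shear rupture governs the shear term.
R_n = 37.17 + 1.0 × 65 × 0.2969 = 56.47 kips.
Design strength φR_n = 0.75 × 56.47 = 42.4 kips.

42.4 kips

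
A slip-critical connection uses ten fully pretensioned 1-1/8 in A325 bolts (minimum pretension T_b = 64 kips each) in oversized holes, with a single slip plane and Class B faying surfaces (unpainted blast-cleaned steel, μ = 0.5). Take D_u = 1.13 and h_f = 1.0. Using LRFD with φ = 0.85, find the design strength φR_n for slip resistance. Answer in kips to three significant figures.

307 kips

R_n = μ · D_u · h_f · T_b · n_s · n_b = 0.5 × 1.13 × 1.0 × 64 × 1 × 10 = 361.6 kips.
Design strength φR_n = 0.85 × 361.6 = 307 kips.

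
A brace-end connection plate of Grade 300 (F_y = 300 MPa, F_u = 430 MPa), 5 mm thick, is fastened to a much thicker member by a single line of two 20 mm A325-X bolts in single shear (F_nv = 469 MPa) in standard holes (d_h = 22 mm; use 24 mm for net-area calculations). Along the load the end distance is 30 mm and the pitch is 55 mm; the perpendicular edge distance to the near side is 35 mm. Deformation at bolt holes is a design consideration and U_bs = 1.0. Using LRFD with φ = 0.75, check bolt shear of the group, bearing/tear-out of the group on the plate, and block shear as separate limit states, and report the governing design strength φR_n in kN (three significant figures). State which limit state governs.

Bolt shear: A_b = π·20²/4 = 314.2 mm²; R_n = 469 × 314.2 × 2 × 1 / 1000 = 294.7 kN → 0.75 × 294.7 = 221 kN.
Bearing: edge l_c = 19, r_n = 49.02 kN; interior l_c = 33, r_n = 85.14 kN; R_n = 49.02 + 1·85.14 = 134.2 kN → 101 kN.
Block shear: A_gv = 425, A_nv = 245, A_nt = 115 mm²; R_n = min(0.6F_uA_nv, 0.6F_yA_gv) + U_bs·F_u·A_nt = 112.7 kN → 84.5 kN.
Block shear governs: 84.5 kN.

84.5 kN (block shear governs)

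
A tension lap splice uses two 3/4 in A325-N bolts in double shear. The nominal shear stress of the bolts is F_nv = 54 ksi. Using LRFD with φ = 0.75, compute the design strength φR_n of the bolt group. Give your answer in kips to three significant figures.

71.6 kips

A_b = π × 0.75² / 4 = 0.4418 in².
R_n = F_nv · A_b · n · n_s = 54 × 0.4418 × 2 × 2 = 95.43 kips.
Design strength φR_n = 0.75 × 95.43 = 71.6 kips.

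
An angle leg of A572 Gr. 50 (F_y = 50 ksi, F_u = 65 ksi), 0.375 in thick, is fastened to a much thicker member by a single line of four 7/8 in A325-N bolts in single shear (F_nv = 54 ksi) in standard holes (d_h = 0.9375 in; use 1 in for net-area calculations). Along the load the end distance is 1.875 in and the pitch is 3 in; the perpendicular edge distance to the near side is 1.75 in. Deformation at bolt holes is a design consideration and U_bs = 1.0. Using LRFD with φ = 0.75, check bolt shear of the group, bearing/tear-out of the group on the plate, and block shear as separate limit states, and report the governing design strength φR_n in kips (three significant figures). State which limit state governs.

97.4 kips (bolt shear governs)

Bolt shear: A_b = π·0.875²/4 = 0.6013 in²; R_n = 54 × 0.6013 × 4 × 1 = 129.9 kips → 0.75 × 129.9 = 97.4 kips.
Bearing: edge l_c = 1.406, r_n = 41.13 kips; interior l_c = 2.062, r_n = 51.19 kips; R_n = 41.13 + 3·51.19 = 194.7 kips → 146 kips.
Block shear: A_gv = 4.078, A_nv = 2.766, A_nt = 0.4688 in²; R_n = min(0.6F_uA_nv, 0.6F_yA_gv) + U_bs·F_u·A_nt = 138.3 kips → 104 kips.
Bolt shear governs: 97.4 kips.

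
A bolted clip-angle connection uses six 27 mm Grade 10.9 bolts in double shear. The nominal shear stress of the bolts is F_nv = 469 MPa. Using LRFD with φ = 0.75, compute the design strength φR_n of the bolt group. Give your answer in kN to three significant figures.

A_b = π × 27² / 4 = 572.6 mm².
R_n = F_nv · A_b · n · n_s = 469 × 572.6 × 6 × 2 / 1000 = 3222 kN.
Design strength φR_n = 0.75 × 3222 = 2420 kN.

2420 kN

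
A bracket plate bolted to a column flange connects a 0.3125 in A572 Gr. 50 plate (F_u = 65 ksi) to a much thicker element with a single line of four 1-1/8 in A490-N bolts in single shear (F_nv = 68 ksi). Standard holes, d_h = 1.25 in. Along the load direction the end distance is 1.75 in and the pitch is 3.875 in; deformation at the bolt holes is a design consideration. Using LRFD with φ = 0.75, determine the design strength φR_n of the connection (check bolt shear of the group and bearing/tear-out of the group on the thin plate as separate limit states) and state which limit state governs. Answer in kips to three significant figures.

144 kips (bearing governs)

Bolt shear: A_b = π·1.125²/4 = 0.994 in²; R_n = 68 × 0.994 × 4 × 1 = 270.4 kips → 0.75 × 270.4 = 203 kips.
Bearing (1.2 l_c t F_u ≤ 2.4 d t F_u): upper limit = 2.4·1.125·0.3125·65 = 54.84 kips.
  Edge l_c = 1.75 − 1.25/2 = 1.125 → r_n = 27.42 kips; interior l_c = 3.875 − 1.25 = 2.625 → r_n = 54.84 kips.
  R_n,bearing = 1·27.42 + 3·54.84 = 192 kips → 0.75 × 192 = 144 kips.
Bearing governs: 144 kips.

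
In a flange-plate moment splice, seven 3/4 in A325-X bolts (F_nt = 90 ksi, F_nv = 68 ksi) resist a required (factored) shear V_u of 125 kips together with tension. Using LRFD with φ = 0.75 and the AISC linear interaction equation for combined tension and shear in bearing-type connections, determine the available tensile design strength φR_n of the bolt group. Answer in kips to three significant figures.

A_b = π·0.75²/4 = 0.4418 in²; f_rv = 125 / (7 × 0.4418) = 40.42 ksi.
F'_nt = 1.3 F_nt − (F_nt / φF_nv) f_rv = 1.3·90 − (90/(0.75·68))·40.42 = 45.67 ksi, capped at F_nt → F'_nt = 45.67 ksi.
R_n = F'_nt · A_b · n = 45.67 × 0.4418 × 7 = 141.2 kips.
Design strength φR_n = 0.75 × 141.2 = 106 kips.

106 kips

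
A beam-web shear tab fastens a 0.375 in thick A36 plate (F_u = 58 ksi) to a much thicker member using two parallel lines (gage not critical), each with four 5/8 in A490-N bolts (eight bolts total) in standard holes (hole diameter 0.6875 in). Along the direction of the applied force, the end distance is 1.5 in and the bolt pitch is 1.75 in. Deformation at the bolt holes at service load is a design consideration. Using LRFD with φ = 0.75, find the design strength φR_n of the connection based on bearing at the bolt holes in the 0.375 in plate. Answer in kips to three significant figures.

170 kips

Per bolt r_n = 1.2 l_c t F_u ≤ 2.4 d t F_u; upper limit = 2.4 × 0.625 × 0.375 × 58 = 32.62 kips.
Edge bolt: l_c = 1.5 − 0.6875/2 = 1.156 in → 1.2 × 1.156 × 0.375 × 58 = 30.18 → r_n = 30.18 kips.
Interior bolts: l_c = 1.75 − 0.6875 = 1.062 in → 1.2 × 1.062 × 0.375 × 58 = 27.73 → r_n = 27.73 kips.
R_n = 2 × 30.18 + 6 × 27.73 = 226.7 kips.
Design strength φR_n = 0.75 × 226.7 = 170 kips.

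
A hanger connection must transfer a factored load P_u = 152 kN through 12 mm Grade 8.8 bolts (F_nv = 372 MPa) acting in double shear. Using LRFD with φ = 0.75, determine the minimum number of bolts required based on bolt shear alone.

A_b = π·12²/4 = 113.1 mm².
Per-bolt design strength φR_n = 0.75 × 372 × 113.1 × 2 / 1000 = 63.11 kN.
n ≥ 152 / 63.11 = 2.409 → use 3 bolts.

3 bolts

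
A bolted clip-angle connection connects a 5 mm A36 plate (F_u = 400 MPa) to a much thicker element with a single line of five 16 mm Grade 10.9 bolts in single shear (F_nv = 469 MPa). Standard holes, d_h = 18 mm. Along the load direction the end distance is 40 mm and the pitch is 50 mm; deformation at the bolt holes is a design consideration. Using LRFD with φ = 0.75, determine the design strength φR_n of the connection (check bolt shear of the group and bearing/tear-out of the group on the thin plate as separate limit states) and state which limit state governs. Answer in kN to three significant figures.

286 kN (bearing governs)

Bolt shear: A_b = π·16²/4 = 201.1 mm²; R_n = 469 × 201.1 × 5 × 1 / 1000 = 471.5 kN → 0.75 × 471.5 = 354 kN.
Bearing (1.2 l_c t F_u ≤ 2.4 d t F_u): upper limit = 2.4·16·5·400 / 1000 = 76.8 kN.
  Edge l_c = 40 − 18/2 = 31 → r_n = 74.4 kN; interior l_c = 50 − 18 = 32 → r_n = 76.8 kN.
  R_n,bearing = 1·74.4 + 4·76.8 = 381.6 kN → 0.75 × 381.6 = 286 kN.
Bearing governs: 286 kN.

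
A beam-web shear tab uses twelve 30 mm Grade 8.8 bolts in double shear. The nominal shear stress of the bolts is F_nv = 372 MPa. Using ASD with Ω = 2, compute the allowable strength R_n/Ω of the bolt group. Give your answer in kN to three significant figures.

A_b = π × 30² / 4 = 706.9 mm².
R_n = F_nv · A_b · n · n_s = 372 × 706.9 × 12 × 2 / 1000 = 6311 kN.
Allowable strength R_n/Ω = 6311 / 2 = 3160 kN.

3160 kN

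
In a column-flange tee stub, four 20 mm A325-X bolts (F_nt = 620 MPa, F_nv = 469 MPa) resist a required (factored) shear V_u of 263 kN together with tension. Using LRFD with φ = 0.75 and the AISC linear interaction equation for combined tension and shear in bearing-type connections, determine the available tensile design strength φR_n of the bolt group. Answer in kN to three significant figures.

412 kN

A_b = π·20²/4 = 314.2 mm²; f_rv = 263 × 1000 / (4 × 314.2) = 209.3 MPa.
F'_nt = 1.3 F_nt − (F_nt / φF_nv) f_rv = 1.3·620 − (620/(0.75·469))·209.3 = 437.1 MPa, capped at F_nt → F'_nt = 437.1 MPa.
R_n = F'_nt · A_b · n = 437.1 × 314.2 × 4 / 1000 = 549.3 kN.
Design strength φR_n = 0.75 × 549.3 = 412 kN.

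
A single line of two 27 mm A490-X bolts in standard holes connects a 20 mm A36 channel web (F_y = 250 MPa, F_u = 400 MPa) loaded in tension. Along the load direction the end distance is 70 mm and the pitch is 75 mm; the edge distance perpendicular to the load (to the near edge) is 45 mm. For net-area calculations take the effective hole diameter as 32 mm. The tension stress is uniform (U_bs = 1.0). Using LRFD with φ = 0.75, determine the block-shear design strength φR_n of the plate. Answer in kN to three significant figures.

500 kN

Shear plane L_v = 70 + 1·75 = 145 mm; A_gv = 145 × 20 = 2900 mm².
A_nv = (145 − 1.5·32) × 20 = 1940 mm².
A_nt = (45 − 0.5·32) × 20 = 580 mm².
0.6 F_u A_nv = 465.6 kN; 0.6 F_y A_gv = 435 kN → shear yielding governs the shear term.
R_n = 435 + 1.0 × 400 × 580 / 1000 = 667 kN.
Design strength φR_n = 0.75 × 667 = 500 kN.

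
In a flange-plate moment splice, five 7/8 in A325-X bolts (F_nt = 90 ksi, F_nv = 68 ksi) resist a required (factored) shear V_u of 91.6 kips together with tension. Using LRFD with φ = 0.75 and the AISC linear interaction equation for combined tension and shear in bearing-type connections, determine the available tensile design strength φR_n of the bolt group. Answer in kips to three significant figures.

A_b = π·0.875²/4 = 0.6013 in²; f_rv = 91.6 / (5 × 0.6013) = 30.47 ksi.
F'_nt = 1.3 F_nt − (F_nt / φF_nv) f_rv = 1.3·90 − (90/(0.75·68))·30.47 = 63.24 ksi, capped at F_nt → F'_nt = 63.24 ksi.
R_n = F'_nt · A_b · n = 63.24 × 0.6013 × 5 = 190.1 kips.
Design strength φR_n = 0.75 × 190.1 = 143 kips.

143 kips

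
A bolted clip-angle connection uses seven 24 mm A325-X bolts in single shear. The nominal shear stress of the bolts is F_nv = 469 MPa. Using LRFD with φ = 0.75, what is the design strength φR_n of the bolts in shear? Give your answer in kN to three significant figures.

A_b = π × 24² / 4 = 452.4 mm².
R_n = F_nv · A_b · n · n_s = 469 × 452.4 × 7 × 1 / 1000 = 1485 kN.
Design strength φR_n = 0.75 × 1485 = 1110 kN.

1110 kN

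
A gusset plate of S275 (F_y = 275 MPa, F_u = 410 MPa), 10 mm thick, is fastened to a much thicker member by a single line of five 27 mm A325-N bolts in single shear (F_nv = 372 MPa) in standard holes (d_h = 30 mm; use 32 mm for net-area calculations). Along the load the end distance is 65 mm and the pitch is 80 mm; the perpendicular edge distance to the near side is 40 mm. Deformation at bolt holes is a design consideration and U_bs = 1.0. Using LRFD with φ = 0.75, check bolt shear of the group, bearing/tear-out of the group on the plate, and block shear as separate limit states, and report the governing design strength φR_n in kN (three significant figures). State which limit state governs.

Bolt shear: A_b = π·27²/4 = 572.6 mm²; R_n = 372 × 572.6 × 5 × 1 / 1000 = 1065 kN → 0.75 × 1065 = 799 kN.
Bearing: edge l_c = 50, r_n = 246 kN; interior l_c = 50, r_n = 246 kN; R_n = 246 + 4·246 = 1230 kN → 922 kN.
Block shear: A_gv = 3850, A_nv = 2410, A_nt = 240 mm²; R_n = min(0.6F_uA_nv, 0.6F_yA_gv) + U_bs·F_u·A_nt = 691.3 kN → 518 kN.
Block shear governs: 518 kN.

518 kN (block shear governs)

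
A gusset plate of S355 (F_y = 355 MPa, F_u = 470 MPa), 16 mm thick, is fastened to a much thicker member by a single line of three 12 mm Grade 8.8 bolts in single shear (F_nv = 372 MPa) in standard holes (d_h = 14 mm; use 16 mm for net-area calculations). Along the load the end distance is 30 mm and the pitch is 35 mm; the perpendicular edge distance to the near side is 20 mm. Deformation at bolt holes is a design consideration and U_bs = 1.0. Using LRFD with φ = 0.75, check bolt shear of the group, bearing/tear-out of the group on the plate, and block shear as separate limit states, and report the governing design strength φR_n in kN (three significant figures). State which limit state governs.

94.7 kN (bolt shear governs)

Bolt shear: A_b = π·12²/4 = 113.1 mm²; R_n = 372 × 113.1 × 3 × 1 / 1000 = 126.2 kN → 0.75 × 126.2 = 94.7 kN.
Bearing: edge l_c = 23, r_n = 207.6 kN; interior l_c = 21, r_n = 189.5 kN; R_n = 207.6 + 2·189.5 = 586.6 kN → 440 kN.
Block shear: A_gv = 1600, A_nv = 960, A_nt = 192 mm²; R_n = min(0.6F_uA_nv, 0.6F_yA_gv) + U_bs·F_u·A_nt = 361 kN → 271 kN.
Bolt shear governs: 94.7 kN.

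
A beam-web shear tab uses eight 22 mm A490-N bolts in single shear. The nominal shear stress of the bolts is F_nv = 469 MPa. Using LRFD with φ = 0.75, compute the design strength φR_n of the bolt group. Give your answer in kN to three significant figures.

A_b = π × 22² / 4 = 380.1 mm².
R_n = F_nv · A_b · n · n_s = 469 × 380.1 × 8 × 1 / 1000 = 1426 kN.
Design strength φR_n = 0.75 × 1426 = 1070 kN.

1070 kN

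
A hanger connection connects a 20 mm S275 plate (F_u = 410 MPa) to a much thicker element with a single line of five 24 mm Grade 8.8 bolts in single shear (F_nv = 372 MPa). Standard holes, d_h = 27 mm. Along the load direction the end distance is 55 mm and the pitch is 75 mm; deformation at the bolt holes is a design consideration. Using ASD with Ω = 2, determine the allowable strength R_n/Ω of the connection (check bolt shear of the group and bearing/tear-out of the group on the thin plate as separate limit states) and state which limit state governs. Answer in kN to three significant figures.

421 kN (bolt shear governs)

Bolt shear: A_b = π·24²/4 = 452.4 mm²; R_n = 372 × 452.4 × 5 × 1 / 1000 = 841.4 kN → 841.4 / 2 = 421 kN.
Bearing (1.2 l_c t F_u ≤ 2.4 d t F_u): upper limit = 2.4·24·20·410 / 1000 = 472.3 kN.
  Edge l_c = 55 − 27/2 = 41.5 → r_n = 408.4 kN; interior l_c = 75 − 27 = 48 → r_n = 472.3 kN.
  R_n,bearing = 1·408.4 + 4·472.3 = 2298 kN → 2298 / 2 = 1150 kN.
Bolt shear governs: 421 kN.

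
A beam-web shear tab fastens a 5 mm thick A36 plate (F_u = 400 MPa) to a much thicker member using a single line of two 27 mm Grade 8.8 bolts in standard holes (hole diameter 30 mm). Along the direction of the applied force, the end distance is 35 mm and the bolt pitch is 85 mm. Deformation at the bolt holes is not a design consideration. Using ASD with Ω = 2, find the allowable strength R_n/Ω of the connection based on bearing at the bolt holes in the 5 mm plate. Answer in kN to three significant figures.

Per bolt r_n = 1.5 l_c t F_u ≤ 3.0 d t F_u; upper limit = 3.0 × 27 × 5 × 400 / 1000 = 162 kN.
Edge bolt: l_c = 35 − 30/2 = 20 mm → 1.5 × 20 × 5 × 400 / 1000 = 60 → r_n = 60 kN.
Interior bolts: l_c = 85 − 30 = 55 mm → 1.5 × 55 × 5 × 400 / 1000 = 165 → r_n = 162 kN.
R_n = 1 × 60 + 1 × 162 = 222 kN.
Allowable strength R_n/Ω = 222 / 2 = 111 kN.

111 kN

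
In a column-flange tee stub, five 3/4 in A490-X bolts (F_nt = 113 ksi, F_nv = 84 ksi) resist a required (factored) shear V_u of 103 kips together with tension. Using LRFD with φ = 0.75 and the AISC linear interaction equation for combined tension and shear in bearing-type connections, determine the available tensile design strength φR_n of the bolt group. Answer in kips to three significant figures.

105 kips

A_b = π·0.75²/4 = 0.4418 in²; f_rv = 103 / (5 × 0.4418) = 46.63 ksi.
F'_nt = 1.3 F_nt − (F_nt / φF_nv) f_rv = 1.3·113 − (113/(0.75·84))·46.63 = 63.26 ksi, capped at F_nt → F'_nt = 63.26 ksi.
R_n = F'_nt · A_b · n = 63.26 × 0.4418 × 5 = 139.7 kips.
Design strength φR_n = 0.75 × 139.7 = 105 kips.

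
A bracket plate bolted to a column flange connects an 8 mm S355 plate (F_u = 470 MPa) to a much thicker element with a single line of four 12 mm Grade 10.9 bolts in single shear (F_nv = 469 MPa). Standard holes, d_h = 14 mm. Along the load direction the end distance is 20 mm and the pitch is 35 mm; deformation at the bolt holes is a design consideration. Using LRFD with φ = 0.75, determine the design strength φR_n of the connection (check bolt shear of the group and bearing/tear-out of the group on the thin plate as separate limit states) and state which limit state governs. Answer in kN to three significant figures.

159 kN (bolt shear governs)

Bolt shear: A_b = π·12²/4 = 113.1 mm²; R_n = 469 × 113.1 × 4 × 1 / 1000 = 212.2 kN → 0.75 × 212.2 = 159 kN.
Bearing (1.2 l_c t F_u ≤ 2.4 d t F_u): upper limit = 2.4·12·8·470 / 1000 = 108.3 kN.
  Edge l_c = 20 − 14/2 = 13 → r_n = 58.66 kN; interior l_c = 35 − 14 = 21 → r_n = 94.75 kN.
  R_n,bearing = 1·58.66 + 3·94.75 = 342.9 kN → 0.75 × 342.9 = 257 kN.
Bolt shear governs: 159 kN.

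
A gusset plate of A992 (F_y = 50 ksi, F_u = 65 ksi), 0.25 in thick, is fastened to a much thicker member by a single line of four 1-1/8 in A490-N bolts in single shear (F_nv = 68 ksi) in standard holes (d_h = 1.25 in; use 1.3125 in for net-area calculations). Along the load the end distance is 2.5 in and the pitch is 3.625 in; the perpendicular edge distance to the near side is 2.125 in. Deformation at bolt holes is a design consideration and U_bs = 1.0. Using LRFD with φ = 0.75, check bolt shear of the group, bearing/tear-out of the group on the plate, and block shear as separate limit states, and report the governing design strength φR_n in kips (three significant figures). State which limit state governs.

Bolt shear: A_b = π·1.125²/4 = 0.994 in²; R_n = 68 × 0.994 × 4 × 1 = 270.4 kips → 0.75 × 270.4 = 203 kips.
Bearing: edge l_c = 1.875, r_n = 36.56 kips; interior l_c = 2.375, r_n = 43.87 kips; R_n = 36.56 + 3·43.87 = 168.2 kips → 126 kips.
Block shear: A_gv = 3.344, A_nv = 2.195, A_nt = 0.3672 in²; R_n = min(0.6F_uA_nv, 0.6F_yA_gv) + U_bs·F_u·A_nt = 109.5 kips → 82.1 kips.
Block shear governs: 82.1 kips.

82.1 kips (block shear governs)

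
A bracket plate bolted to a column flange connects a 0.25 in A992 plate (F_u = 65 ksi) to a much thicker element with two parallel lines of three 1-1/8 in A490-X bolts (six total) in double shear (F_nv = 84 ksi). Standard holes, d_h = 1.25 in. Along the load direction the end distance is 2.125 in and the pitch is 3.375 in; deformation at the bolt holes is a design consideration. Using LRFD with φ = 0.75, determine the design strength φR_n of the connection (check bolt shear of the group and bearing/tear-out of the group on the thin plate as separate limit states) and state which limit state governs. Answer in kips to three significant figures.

Bolt shear: A_b = π·1.125²/4 = 0.994 in²; R_n = 84 × 0.994 × 6 × 2 = 1002 kips → 0.75 × 1002 = 751 kips.
Bearing (1.2 l_c t F_u ≤ 2.4 d t F_u): upper limit = 2.4·1.125·0.25·65 = 43.87 kips.
  Edge l_c = 2.125 − 1.25/2 = 1.5 → r_n = 29.25 kips; interior l_c = 3.375 − 1.25 = 2.125 → r_n = 41.44 kips.
  R_n,bearing = 2·29.25 + 4·41.44 = 224.2 kips → 0.75 × 224.2 = 168 kips.
Bearing governs: 168 kips.

168 kips (bearing governs)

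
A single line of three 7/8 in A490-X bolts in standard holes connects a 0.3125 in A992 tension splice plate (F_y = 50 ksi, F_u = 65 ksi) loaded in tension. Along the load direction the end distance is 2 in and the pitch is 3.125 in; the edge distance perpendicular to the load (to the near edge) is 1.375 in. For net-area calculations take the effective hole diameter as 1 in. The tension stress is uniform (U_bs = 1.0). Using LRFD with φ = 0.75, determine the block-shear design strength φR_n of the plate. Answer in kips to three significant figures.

65.9 kips

Shear plane L_v = 2 + 2·3.125 = 8.25 in; A_gv = 8.25 × 0.3125 = 2.578 in².
A_nv = (8.25 − 2.5·1) × 0.3125 = 1.797 in².
A_nt = (1.375 − 0.5·1) × 0.3125 = 0.2734 in².
0.6 F_u A_nv = 70.08 kips; 0.6 F_y A_gv = 77.34 kips → shear rupture governs the shear term.
R_n = 70.08 + 1.0 × 65 × 0.2734 = 87.85 kips.
Design strength φR_n = 0.75 × 87.85 = 65.9 kips.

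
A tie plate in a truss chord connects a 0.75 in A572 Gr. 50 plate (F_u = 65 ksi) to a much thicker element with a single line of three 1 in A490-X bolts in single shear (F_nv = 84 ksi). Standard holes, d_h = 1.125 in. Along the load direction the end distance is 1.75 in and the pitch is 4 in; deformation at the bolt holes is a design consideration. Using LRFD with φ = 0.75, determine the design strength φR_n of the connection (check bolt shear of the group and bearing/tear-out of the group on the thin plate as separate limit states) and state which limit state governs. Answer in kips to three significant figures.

Bolt shear: A_b = π·1²/4 = 0.7854 in²; R_n = 84 × 0.7854 × 3 × 1 = 197.9 kips → 0.75 × 197.9 = 148 kips.
Bearing (1.2 l_c t F_u ≤ 2.4 d t F_u): upper limit = 2.4·1·0.75·65 = 117 kips.
  Edge l_c = 1.75 − 1.125/2 = 1.188 → r_n = 69.47 kips; interior l_c = 4 − 1.125 = 2.875 → r_n = 117 kips.
  R_n,bearing = 1·69.47 + 2·117 = 303.5 kips → 0.75 × 303.5 = 228 kips.
Bolt shear governs: 148 kips.

148 kips (bolt shear governs)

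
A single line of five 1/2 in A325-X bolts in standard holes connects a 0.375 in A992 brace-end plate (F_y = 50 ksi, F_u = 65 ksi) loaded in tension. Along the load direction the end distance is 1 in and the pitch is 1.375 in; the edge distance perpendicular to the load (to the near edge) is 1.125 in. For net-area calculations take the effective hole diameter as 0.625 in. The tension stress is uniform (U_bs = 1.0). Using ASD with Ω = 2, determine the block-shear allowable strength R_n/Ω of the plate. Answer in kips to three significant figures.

Shear plane L_v = 1 + 4·1.375 = 6.5 in; A_gv = 6.5 × 0.375 = 2.438 in².
A_nv = (6.5 − 4.5·0.625) × 0.375 = 1.383 in².
A_nt = (1.125 − 0.5·0.625) × 0.375 = 0.3047 in².
0.6 F_u A_nv = 53.93 kips; 0.6 F_y A_gv = 73.12 kips → shear rupture governs the shear term.
R_n = 53.93 + 1.0 × 65 × 0.3047 = 73.73 kips.
Allowable strength R_n/Ω = 73.73 / 2 = 36.9 kips.

36.9 kips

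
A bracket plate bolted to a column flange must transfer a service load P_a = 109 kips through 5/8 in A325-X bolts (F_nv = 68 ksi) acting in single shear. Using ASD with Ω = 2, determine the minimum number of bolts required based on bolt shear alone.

11 bolts

A_b = π·0.625²/4 = 0.3068 in².
Per-bolt allowable strength R_n/Ω = 68 × 0.3068 × 1 / 2 = 10.43 kips.
n ≥ 109 / 10.43 = 10.45 → use 11 bolts.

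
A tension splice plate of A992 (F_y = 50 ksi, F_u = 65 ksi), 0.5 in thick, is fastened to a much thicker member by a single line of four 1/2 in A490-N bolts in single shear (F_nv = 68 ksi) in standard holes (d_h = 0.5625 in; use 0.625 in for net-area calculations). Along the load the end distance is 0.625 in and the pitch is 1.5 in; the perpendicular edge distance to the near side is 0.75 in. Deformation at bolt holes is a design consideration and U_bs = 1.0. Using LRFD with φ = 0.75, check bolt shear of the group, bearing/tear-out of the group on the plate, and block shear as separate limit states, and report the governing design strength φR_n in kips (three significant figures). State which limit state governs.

Bolt shear: A_b = π·0.5²/4 = 0.1963 in²; R_n = 68 × 0.1963 × 4 × 1 = 53.41 kips → 0.75 × 53.41 = 40.1 kips.
Bearing: edge l_c = 0.3438, r_n = 13.41 kips; interior l_c = 0.9375, r_n = 36.56 kips; R_n = 13.41 + 3·36.56 = 123.1 kips → 92.3 kips.
Block shear: A_gv = 2.562, A_nv = 1.469, A_nt = 0.2188 in²; R_n = min(0.6F_uA_nv, 0.6F_yA_gv) + U_bs·F_u·A_nt = 71.5 kips → 53.6 kips.
Bolt shear governs: 40.1 kips.

40.1 kips (bolt shear governs)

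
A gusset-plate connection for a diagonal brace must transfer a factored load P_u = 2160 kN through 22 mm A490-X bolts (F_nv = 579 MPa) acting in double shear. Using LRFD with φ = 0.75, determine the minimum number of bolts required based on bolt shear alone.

A_b = π·22²/4 = 380.1 mm².
Per-bolt design strength φR_n = 0.75 × 579 × 380.1 × 2 / 1000 = 330.1 kN.
n ≥ 2160 / 330.1 = 6.543 → use 7 bolts.

7 bolts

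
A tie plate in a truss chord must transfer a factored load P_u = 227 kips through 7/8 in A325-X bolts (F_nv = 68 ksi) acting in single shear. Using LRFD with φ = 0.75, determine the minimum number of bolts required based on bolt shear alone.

A_b = π·0.875²/4 = 0.6013 in².
Per-bolt design strength φR_n = 0.75 × 68 × 0.6013 × 1 = 30.67 kips.
n ≥ 227 / 30.67 = 7.402 → use 8 bolts.

8 bolts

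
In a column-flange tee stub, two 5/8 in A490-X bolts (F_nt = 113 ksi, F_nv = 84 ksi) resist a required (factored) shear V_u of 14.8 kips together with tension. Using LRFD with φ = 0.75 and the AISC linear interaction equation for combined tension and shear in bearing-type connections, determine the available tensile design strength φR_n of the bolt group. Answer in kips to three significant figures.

A_b = π·0.625²/4 = 0.3068 in²; f_rv = 14.8 / (2 × 0.3068) = 24.12 ksi.
F'_nt = 1.3 F_nt − (F_nt / φF_nv) f_rv = 1.3·113 − (113/(0.75·84))·24.12 = 103.6 ksi, capped at F_nt → F'_nt = 103.6 ksi.
R_n = F'_nt · A_b · n = 103.6 × 0.3068 × 2 = 63.59 kips.
Design strength φR_n = 0.75 × 63.59 = 47.7 kips.

47.7 kips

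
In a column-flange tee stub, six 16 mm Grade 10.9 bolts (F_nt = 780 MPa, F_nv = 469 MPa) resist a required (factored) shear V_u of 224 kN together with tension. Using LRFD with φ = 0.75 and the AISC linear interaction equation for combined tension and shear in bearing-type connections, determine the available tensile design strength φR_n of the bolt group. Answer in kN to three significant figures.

545 kN

A_b = π·16²/4 = 201.1 mm²; f_rv = 224 × 1000 / (6 × 201.1) = 185.7 MPa.
F'_nt = 1.3 F_nt − (F_nt / φF_nv) f_rv = 1.3·780 − (780/(0.75·469))·185.7 = 602.3 MPa, capped at F_nt → F'_nt = 602.3 MPa.
R_n = F'_nt · A_b · n = 602.3 × 201.1 × 6 / 1000 = 726.5 kN.
Design strength φR_n = 0.75 × 726.5 = 545 kN.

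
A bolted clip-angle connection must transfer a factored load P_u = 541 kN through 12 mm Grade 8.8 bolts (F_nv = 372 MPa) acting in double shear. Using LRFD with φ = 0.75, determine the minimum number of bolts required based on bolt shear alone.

A_b = π·12²/4 = 113.1 mm².
Per-bolt design strength φR_n = 0.75 × 372 × 113.1 × 2 / 1000 = 63.11 kN.
n ≥ 541 / 63.11 = 8.573 → use 9 bolts.

9 bolts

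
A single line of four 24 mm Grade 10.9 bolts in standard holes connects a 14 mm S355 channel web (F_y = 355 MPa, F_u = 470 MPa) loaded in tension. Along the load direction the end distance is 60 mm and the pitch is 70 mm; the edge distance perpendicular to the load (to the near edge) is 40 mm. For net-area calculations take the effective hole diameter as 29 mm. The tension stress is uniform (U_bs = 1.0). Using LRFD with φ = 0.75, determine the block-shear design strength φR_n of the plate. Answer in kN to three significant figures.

Shear plane L_v = 60 + 3·70 = 270 mm; A_gv = 270 × 14 = 3780 mm².
A_nv = (270 − 3.5·29) × 14 = 2359 mm².
A_nt = (40 − 0.5·29) × 14 = 357 mm².
0.6 F_u A_nv = 665.2 kN; 0.6 F_y A_gv = 805.1 kN → shear rupture governs the shear term.
R_n = 665.2 + 1.0 × 470 × 357 / 1000 = 833 kN.
Design strength φR_n = 0.75 × 833 = 625 kN.

625 kN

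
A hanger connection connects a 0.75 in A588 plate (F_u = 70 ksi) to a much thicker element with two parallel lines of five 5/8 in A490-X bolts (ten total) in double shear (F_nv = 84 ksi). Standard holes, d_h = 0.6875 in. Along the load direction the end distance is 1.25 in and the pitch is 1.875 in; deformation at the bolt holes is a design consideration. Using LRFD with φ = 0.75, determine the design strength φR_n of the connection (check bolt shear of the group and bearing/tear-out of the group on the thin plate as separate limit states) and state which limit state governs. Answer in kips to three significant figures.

Bolt shear: A_b = π·0.625²/4 = 0.3068 in²; R_n = 84 × 0.3068 × 10 × 2 = 515.4 kips → 0.75 × 515.4 = 387 kips.
Bearing (1.2 l_c t F_u ≤ 2.4 d t F_u): upper limit = 2.4·0.625·0.75·70 = 78.75 kips.
  Edge l_c = 1.25 − 0.6875/2 = 0.9062 → r_n = 57.09 kips; interior l_c = 1.875 − 0.6875 = 1.188 → r_n = 74.81 kips.
  R_n,bearing = 2·57.09 + 8·74.81 = 712.7 kips → 0.75 × 712.7 = 535 kips.
Bolt shear governs: 387 kips.

387 kips (bolt shear governs)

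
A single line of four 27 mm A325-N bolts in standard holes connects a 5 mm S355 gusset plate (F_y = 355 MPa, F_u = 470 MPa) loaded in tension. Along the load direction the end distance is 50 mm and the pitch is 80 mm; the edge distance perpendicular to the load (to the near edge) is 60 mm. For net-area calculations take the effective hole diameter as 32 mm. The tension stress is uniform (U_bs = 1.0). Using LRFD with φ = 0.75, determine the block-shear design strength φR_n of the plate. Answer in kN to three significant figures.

Shear plane L_v = 50 + 3·80 = 290 mm; A_gv = 290 × 5 = 1450 mm².
A_nv = (290 − 3.5·32) × 5 = 890 mm².
A_nt = (60 − 0.5·32) × 5 = 220 mm².
0.6 F_u A_nv = 251 kN; 0.6 F_y A_gv = 308.9 kN → shear rupture governs the shear term.
R_n = 251 + 1.0 × 470 × 220 / 1000 = 354.4 kN.
Design strength φR_n = 0.75 × 354.4 = 266 kN.

266 kN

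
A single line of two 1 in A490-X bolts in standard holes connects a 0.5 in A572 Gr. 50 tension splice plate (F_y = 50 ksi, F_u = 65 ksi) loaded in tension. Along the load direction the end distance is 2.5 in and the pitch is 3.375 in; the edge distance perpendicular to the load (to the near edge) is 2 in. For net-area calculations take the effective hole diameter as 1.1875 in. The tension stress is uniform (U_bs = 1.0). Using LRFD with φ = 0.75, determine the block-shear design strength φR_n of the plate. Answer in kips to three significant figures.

94.1 kips

Shear plane L_v = 2.5 + 1·3.375 = 5.875 in; A_gv = 5.875 × 0.5 = 2.938 in².
A_nv = (5.875 − 1.5·1.1875) × 0.5 = 2.047 in².
A_nt = (2 − 0.5·1.1875) × 0.5 = 0.7031 in².
0.6 F_u A_nv = 79.83 kips; 0.6 F_y A_gv = 88.12 kips → shear rupture governs the shear term.
R_n = 79.83 + 1.0 × 65 × 0.7031 = 125.5 kips.
Design strength φR_n = 0.75 × 125.5 = 94.1 kips.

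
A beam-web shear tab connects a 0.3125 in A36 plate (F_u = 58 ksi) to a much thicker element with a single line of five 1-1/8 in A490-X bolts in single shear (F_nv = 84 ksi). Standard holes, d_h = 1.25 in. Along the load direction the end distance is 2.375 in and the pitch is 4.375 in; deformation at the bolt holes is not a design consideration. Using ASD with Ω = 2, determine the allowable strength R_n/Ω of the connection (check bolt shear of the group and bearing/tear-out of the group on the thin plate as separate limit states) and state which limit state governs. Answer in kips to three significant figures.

146 kips (bearing governs)

Bolt shear: A_b = π·1.125²/4 = 0.994 in²; R_n = 84 × 0.994 × 5 × 1 = 417.5 kips → 417.5 / 2 = 209 kips.
Bearing (1.5 l_c t F_u ≤ 3.0 d t F_u): upper limit = 3.0·1.125·0.3125·58 = 61.17 kips.
  Edge l_c = 2.375 − 1.25/2 = 1.75 → r_n = 47.58 kips; interior l_c = 4.375 − 1.25 = 3.125 → r_n = 61.17 kips.
  R_n,bearing = 1·47.58 + 4·61.17 = 292.3 kips → 292.3 / 2 = 146 kips.
Bearing governs: 146 kips.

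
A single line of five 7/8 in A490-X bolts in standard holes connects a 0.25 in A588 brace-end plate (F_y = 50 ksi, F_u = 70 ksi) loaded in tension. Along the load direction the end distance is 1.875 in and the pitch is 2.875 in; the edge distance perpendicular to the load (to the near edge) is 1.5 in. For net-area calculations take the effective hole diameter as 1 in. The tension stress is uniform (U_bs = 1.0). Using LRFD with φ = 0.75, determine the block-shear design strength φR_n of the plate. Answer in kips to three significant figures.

Shear plane L_v = 1.875 + 4·2.875 = 13.38 in; A_gv = 13.38 × 0.25 = 3.344 in².
A_nv = (13.38 − 4.5·1) × 0.25 = 2.219 in².
A_nt = (1.5 − 0.5·1) × 0.25 = 0.25 in².
0.6 F_u A_nv = 93.19 kips; 0.6 F_y A_gv = 100.3 kips → shear rupture governs the shear term.
R_n = 93.19 + 1.0 × 70 × 0.25 = 110.7 kips.
Design strength φR_n = 0.75 × 110.7 = 83 kips.

83 kips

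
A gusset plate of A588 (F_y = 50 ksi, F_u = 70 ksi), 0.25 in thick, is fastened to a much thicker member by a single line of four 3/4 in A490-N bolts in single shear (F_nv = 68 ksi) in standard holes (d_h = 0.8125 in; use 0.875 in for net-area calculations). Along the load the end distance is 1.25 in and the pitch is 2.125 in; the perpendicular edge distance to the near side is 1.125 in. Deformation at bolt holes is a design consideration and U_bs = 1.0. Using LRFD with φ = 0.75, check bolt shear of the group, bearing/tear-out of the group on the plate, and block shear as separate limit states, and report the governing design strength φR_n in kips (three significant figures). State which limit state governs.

Bolt shear: A_b = π·0.75²/4 = 0.4418 in²; R_n = 68 × 0.4418 × 4 × 1 = 120.2 kips → 0.75 × 120.2 = 90.1 kips.
Bearing: edge l_c = 0.8438, r_n = 17.72 kips; interior l_c = 1.312, r_n = 27.56 kips; R_n = 17.72 + 3·27.56 = 100.4 kips → 75.3 kips.
Block shear: A_gv = 1.906, A_nv = 1.141, A_nt = 0.1719 in²; R_n = min(0.6F_uA_nv, 0.6F_yA_gv) + U_bs·F_u·A_nt = 59.94 kips → 45 kips.
Block shear governs: 45 kips.

45 kips (block shear governs)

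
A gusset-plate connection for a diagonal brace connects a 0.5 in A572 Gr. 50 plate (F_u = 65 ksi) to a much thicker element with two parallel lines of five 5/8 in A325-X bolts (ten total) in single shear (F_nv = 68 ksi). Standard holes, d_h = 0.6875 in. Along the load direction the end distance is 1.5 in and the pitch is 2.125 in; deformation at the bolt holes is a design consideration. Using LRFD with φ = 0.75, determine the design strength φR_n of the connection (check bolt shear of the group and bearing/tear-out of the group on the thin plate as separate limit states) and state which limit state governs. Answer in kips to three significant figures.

156 kips (bolt shear governs)

Bolt shear: A_b = π·0.625²/4 = 0.3068 in²; R_n = 68 × 0.3068 × 10 × 1 = 208.6 kips → 0.75 × 208.6 = 156 kips.
Bearing (1.2 l_c t F_u ≤ 2.4 d t F_u): upper limit = 2.4·0.625·0.5·65 = 48.75 kips.
  Edge l_c = 1.5 − 0.6875/2 = 1.156 → r_n = 45.09 kips; interior l_c = 2.125 − 0.6875 = 1.438 → r_n = 48.75 kips.
  R_n,bearing = 2·45.09 + 8·48.75 = 480.2 kips → 0.75 × 480.2 = 360 kips.
Bolt shear governs: 156 kips.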